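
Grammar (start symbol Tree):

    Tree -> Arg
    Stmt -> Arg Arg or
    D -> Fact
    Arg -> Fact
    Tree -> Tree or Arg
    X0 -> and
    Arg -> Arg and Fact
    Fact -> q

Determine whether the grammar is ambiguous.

Unambiguous

Only Tree, Arg, Fact are reachable from Tree; ignoring the rest: The grammar is stratified — Tree handles 'or' (left-recursive), Arg handles 'and', Fact atoms. Each operator has a fixed associativity and precedence level, so every string has one parse.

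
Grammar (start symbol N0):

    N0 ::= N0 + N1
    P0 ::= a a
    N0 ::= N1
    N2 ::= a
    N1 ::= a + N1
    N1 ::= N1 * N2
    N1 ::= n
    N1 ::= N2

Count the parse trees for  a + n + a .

2

Parse trees for a + n + a:
  [N0 [N0 [N0 [N1 [N2 a]]] + [N1 n]] + [N1 [N2 a]]]
  [N0 [N0 [N1 a + [N1 n]]] + [N1 [N2 a]]]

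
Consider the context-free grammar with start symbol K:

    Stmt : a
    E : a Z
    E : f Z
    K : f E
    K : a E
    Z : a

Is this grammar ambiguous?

(Stmt is unreachable from K, so its rules don't affect L(K).) Each reachable nonterminal has at most one production per leading terminal, and all productions are right-linear; the derivation is determined token-by-token.

Unambiguous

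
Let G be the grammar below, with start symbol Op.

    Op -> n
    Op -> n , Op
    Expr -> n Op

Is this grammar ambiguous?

(Expr is unreachable from Op, so its rules don't affect L(Op).) Right-recursive list with a separator: after each atom, whether the separator follows determines the rule. One parse per string.

Unambiguous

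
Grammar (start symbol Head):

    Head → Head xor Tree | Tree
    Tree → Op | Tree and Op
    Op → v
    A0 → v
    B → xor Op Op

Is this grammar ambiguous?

(A0, B are unreachable from Head, so their rules don't affect L(Head).) Head → Head xor Tree | Tree  ;  Tree → Tree and Op | Op  — a left-associative chain with Op at the bottom. Each string factors uniquely by precedence.

Unambiguous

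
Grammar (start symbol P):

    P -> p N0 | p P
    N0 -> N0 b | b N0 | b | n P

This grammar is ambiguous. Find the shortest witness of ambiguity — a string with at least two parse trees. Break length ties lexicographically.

length 2: no string has ≥2 trees
length 3: p b b has 2 parse trees

Two derivations of p b b:
  P ⇒ p N0 ⇒ p N0 b ⇒ p b b
  P ⇒ p N0 ⇒ p b N0 ⇒ p b b

p b b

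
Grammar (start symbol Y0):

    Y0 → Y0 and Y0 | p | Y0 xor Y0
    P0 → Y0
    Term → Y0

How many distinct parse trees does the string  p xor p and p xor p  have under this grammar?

5

Parse trees for p xor p and p xor p:
  [Y0 [Y0 [Y0 p] xor [Y0 p]] and [Y0 [Y0 p] xor [Y0 p]]]
  [Y0 [Y0 p] xor [Y0 [Y0 p] and [Y0 [Y0 p] xor [Y0 p]]]]
  [Y0 [Y0 p] xor [Y0 [Y0 [Y0 p] and [Y0 p]] xor [Y0 p]]]
  [Y0 [Y0 [Y0 [Y0 p] xor [Y0 p]] and [Y0 p]] xor [Y0 p]]
  [Y0 [Y0 [Y0 p] xor [Y0 [Y0 p] and [Y0 p]]] xor [Y0 p]]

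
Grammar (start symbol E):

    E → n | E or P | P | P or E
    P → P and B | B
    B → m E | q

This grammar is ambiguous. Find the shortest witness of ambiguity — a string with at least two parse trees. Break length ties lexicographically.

length 1: no string has ≥2 trees
length 2: no string has ≥2 trees
length 3: q or q has 2 parse trees

Two derivations of q or q:
  E ⇒ E or P ⇒ P or P ⇒ B or P ⇒ q or P ⇒ q or B ⇒ q or q
  E ⇒ P or E ⇒ B or E ⇒ q or E ⇒ q or P ⇒ q or B ⇒ q or q

q or q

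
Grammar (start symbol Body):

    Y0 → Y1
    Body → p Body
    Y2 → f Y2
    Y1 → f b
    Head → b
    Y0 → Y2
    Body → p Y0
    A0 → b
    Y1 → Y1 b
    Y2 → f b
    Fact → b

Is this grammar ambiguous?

Witness: p f b

Derivation 1: Body ⇒ p Y0 ⇒ p Y1 ⇒ p f b
Derivation 2: Body ⇒ p Y0 ⇒ p Y2 ⇒ p f b

Two distinct leftmost derivations for the same string.

Ambiguous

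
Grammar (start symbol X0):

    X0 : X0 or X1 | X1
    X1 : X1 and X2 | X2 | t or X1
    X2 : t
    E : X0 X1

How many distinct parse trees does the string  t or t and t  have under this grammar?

Parse trees for t or t and t:
  [X0 [X0 [X1 [X2 t]]] or [X1 [X1 [X2 t]] and [X2 t]]]
  [X0 [X1 [X1 t or [X1 [X2 t]]] and [X2 t]]]
  [X0 [X1 t or [X1 [X1 [X2 t]] and [X2 t]]]]

3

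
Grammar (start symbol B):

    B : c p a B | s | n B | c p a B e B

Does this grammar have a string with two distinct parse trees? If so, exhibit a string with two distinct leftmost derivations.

Witness: c p a c p a s e s

Derivation 1: B ⇒ c p a B ⇒ c p a c p a B e B ⇒ c p a c p a s e B ⇒ c p a c p a s e s
Derivation 2: B ⇒ c p a B e B ⇒ c p a c p a B e B ⇒ c p a c p a s e B ⇒ c p a c p a s e s

Two distinct leftmost derivations for the same string.

Ambiguous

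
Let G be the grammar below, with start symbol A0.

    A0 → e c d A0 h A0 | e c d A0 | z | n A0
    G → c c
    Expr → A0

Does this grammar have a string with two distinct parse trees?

Ambiguous

Witness: e c d e c d z h z

Derivation 1: A0 ⇒ e c d A0 h A0 ⇒ e c d e c d A0 h A0 ⇒ e c d e c d z h A0 ⇒ e c d e c d z h z
Derivation 2: A0 ⇒ e c d A0 ⇒ e c d e c d A0 h A0 ⇒ e c d e c d z h A0 ⇒ e c d e c d z h z

Two distinct leftmost derivations for the same string.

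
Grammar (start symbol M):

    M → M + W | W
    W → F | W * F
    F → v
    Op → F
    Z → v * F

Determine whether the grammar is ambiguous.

(Op, Z are unreachable from M, so their rules don't affect L(M).) This is a standard precedence ladder (M over W over F), with each level left-recursive on its own operator ('+' at M, '*' at W). That structure is LR(1), hence unambiguous.

Unambiguous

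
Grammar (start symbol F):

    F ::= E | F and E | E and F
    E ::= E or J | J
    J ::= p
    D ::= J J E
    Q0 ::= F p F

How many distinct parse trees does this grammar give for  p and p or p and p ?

4

Parse trees for p and p or p and p:
  [F [F [F [E [J p]]] and [E [E [J p]] or [J p]]] and [E [J p]]]
  [F [F [E [J p]] and [F [E [E [J p]] or [J p]]]] and [E [J p]]]
  [F [E [J p]] and [F [F [E [E [J p]] or [J p]]] and [E [J p]]]]
  [F [E [J p]] and [F [E [E [J p]] or [J p]] and [F [E [J p]]]]]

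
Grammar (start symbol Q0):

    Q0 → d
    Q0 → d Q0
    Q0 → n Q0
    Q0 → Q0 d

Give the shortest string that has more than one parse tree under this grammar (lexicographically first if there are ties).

d d

length 1: no string has ≥2 trees
length 2: d d has 2 parse trees

Two derivations of d d:
  Q0 ⇒ d Q0 ⇒ d d
  Q0 ⇒ Q0 d ⇒ d d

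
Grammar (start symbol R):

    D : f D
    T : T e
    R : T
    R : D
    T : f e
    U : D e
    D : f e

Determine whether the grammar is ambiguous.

Witness: f e

Derivation 1: R ⇒ T ⇒ f e
Derivation 2: R ⇒ D ⇒ f e

Two distinct leftmost derivations for the same string.

Ambiguous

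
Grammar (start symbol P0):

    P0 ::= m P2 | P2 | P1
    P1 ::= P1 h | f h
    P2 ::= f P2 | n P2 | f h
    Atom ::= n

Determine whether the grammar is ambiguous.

Ambiguous

Witness: f h

Derivation 1: P0 ⇒ P2 ⇒ f h
Derivation 2: P0 ⇒ P1 ⇒ f h

Two distinct leftmost derivations for the same string.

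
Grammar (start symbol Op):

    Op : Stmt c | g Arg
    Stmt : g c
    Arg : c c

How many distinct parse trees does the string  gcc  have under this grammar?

2

Parse trees for gcc:
  [Op [Stmt g c] c]
  [Op g [Arg c c]]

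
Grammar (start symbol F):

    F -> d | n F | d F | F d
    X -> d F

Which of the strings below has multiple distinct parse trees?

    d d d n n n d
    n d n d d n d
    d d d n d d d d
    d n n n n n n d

d d d n d d d d

d d d n n n d: 1 tree
n d n d d n d: 1 tree
d d d n d d d d: 64 trees
d n n n n n n d: 1 tree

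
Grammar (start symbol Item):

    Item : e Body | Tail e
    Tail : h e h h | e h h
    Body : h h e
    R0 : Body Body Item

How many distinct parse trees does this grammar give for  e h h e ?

Parse trees for e h h e:
  [Item e [Body h h e]]
  [Item [Tail e h h] e]

2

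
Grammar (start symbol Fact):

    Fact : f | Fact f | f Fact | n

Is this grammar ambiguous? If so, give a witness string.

Ambiguous

Witness: f f

Derivation 1: Fact ⇒ Fact f ⇒ f f
Derivation 2: Fact ⇒ f Fact ⇒ f f

Two distinct leftmost derivations for the same string.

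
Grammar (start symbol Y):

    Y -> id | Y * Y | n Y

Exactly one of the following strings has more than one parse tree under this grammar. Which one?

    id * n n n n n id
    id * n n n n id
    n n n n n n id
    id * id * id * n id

id * id * id * n id

id * n n n n n id: 1 tree
id * n n n n id: 1 tree
n n n n n n id: 1 tree
id * id * id * n id: 5 trees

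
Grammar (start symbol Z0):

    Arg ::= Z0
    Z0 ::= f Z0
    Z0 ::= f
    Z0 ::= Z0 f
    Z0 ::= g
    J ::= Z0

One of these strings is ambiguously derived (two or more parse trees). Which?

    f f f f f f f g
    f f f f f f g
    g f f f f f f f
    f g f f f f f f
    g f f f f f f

f f f f f f f g: 1 tree
f f f f f f g: 1 tree
g f f f f f f f: 1 tree
f g f f f f f f: 7 trees
g f f f f f f: 1 tree

f g f f f f f f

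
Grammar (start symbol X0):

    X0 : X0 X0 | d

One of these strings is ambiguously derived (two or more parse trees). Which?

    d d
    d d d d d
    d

d d: 1 tree
d d d d d: 14 trees
d: 1 tree

d d d d d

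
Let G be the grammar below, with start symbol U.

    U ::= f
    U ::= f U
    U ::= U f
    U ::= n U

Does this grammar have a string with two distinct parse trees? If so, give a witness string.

Ambiguous

Witness: f f

Derivation 1: U ⇒ f U ⇒ f f
Derivation 2: U ⇒ U f ⇒ f f

Two distinct leftmost derivations for the same string.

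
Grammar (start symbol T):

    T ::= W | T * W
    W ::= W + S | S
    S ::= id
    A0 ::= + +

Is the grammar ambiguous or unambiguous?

Unambiguous

(A0 is unreachable from T, so its rules don't affect L(T).) This is a standard precedence ladder (T over W over S), with each level left-recursive on its own operator ('*' at T, '+' at W). That structure is LR(1), hence unambiguous.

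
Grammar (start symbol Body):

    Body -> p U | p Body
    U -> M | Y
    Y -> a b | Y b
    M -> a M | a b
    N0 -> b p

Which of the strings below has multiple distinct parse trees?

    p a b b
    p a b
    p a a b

p a b b: 1 tree
p a b: 2 trees
p a a b: 1 tree

p a b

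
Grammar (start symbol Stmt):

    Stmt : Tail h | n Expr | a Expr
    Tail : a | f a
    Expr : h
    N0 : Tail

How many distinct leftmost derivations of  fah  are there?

1

Parse trees for fah:
  [Stmt [Tail f a] h]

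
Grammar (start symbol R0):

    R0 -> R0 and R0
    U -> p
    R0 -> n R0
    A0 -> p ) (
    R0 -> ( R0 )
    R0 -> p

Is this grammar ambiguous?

Witness: n p and p

Derivation 1: R0 ⇒ R0 and R0 ⇒ n R0 and R0 ⇒ n p and R0 ⇒ n p and p
Derivation 2: R0 ⇒ n R0 ⇒ n R0 and R0 ⇒ n p and R0 ⇒ n p and p

Two distinct leftmost derivations for the same string.

Ambiguous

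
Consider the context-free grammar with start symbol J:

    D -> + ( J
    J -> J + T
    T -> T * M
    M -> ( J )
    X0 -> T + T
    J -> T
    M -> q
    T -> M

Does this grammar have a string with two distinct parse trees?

(X0, D are unreachable from J, so their rules don't affect L(J).) J → J + T | T  ;  T → T * M | M  — a left-associative chain with M at the bottom. Each string factors uniquely by precedence.

Unambiguous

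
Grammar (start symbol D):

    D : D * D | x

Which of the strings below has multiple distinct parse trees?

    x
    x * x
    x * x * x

x * x * x

x: 1 tree
x * x: 1 tree
x * x * x: 2 trees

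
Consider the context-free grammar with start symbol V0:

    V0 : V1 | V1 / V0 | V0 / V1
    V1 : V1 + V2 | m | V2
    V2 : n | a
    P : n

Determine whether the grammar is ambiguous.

Witness: a / a

Derivation 1: V0 ⇒ V1 / V0 ⇒ V2 / V0 ⇒ a / V0 ⇒ a / V1 ⇒ a / V2 ⇒ a / a
Derivation 2: V0 ⇒ V0 / V1 ⇒ V1 / V1 ⇒ V2 / V1 ⇒ a / V1 ⇒ a / V2 ⇒ a / a

Two distinct leftmost derivations for the same string.

Ambiguous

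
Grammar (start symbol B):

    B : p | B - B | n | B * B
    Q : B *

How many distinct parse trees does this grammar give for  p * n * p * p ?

Parse trees for p * n * p * p:
  [B [B p] * [B [B n] * [B [B p] * [B p]]]]
  [B [B p] * [B [B [B n] * [B p]] * [B p]]]
  [B [B [B p] * [B n]] * [B [B p] * [B p]]]
  [B [B [B p] * [B [B n] * [B p]]] * [B p]]
  [B [B [B [B p] * [B n]] * [B p]] * [B p]]

5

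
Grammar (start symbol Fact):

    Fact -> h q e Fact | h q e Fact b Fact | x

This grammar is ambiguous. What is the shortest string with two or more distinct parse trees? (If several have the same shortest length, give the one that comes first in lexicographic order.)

h q e h q e x b x

length 1: no string has ≥2 trees
length 4: no string has ≥2 trees
length 6: no string has ≥2 trees
length 7: no string has ≥2 trees
length 9: h q e h q e x b x has 2 parse trees

Two derivations of h q e h q e x b x:
  Fact ⇒ h q e Fact ⇒ h q e h q e Fact b Fact ⇒ h q e h q e x b Fact ⇒ h q e h q e x b x
  Fact ⇒ h q e Fact b Fact ⇒ h q e h q e Fact b Fact ⇒ h q e h q e x b Fact ⇒ h q e h q e x b x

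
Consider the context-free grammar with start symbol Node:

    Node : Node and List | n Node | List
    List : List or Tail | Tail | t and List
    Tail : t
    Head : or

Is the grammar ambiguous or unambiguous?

Witness: t and t

Derivation 1: Node ⇒ Node and List ⇒ List and List ⇒ Tail and List ⇒ t and List ⇒ t and Tail ⇒ t and t
Derivation 2: Node ⇒ List ⇒ t and List ⇒ t and Tail ⇒ t and t

Two distinct leftmost derivations for the same string.

Ambiguous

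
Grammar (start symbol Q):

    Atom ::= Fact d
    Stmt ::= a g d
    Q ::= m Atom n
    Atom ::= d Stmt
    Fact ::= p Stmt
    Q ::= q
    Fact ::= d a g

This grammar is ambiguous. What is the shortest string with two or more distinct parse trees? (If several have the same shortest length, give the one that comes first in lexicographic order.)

length 1: no string has ≥2 trees
length 6: m d a g d n has 2 parse trees

Two derivations of m d a g d n:
  Q ⇒ m Atom n ⇒ m Fact d n ⇒ m d a g d n
  Q ⇒ m Atom n ⇒ m d Stmt n ⇒ m d a g d n

m d a g d n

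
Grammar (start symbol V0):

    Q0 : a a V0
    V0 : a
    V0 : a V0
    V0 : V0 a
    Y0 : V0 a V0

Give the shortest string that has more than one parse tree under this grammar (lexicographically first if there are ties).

length 1: no string has ≥2 trees
length 2: a a has 2 parse trees

Two derivations of a a:
  V0 ⇒ a V0 ⇒ a a
  V0 ⇒ V0 a ⇒ a a

a a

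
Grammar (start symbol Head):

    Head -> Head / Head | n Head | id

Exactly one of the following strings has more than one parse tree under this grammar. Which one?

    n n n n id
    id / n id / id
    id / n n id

n n n n id: 1 tree
id / n id / id: 3 trees
id / n n id: 1 tree

id / n id / id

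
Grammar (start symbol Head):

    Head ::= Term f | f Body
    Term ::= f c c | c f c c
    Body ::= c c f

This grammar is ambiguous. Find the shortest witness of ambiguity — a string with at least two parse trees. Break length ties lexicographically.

f c c f

length 4: f c c f has 2 parse trees

Two derivations of f c c f:
  Head ⇒ Term f ⇒ f c c f
  Head ⇒ f Body ⇒ f c c f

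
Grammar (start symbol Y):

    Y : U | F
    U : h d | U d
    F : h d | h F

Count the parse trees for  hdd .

1

Parse trees for hdd:
  [Y [U [U h d] d]]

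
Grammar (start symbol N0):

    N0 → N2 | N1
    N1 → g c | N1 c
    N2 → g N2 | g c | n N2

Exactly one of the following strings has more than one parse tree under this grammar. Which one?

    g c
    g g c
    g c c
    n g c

g c: 2 trees
g g c: 1 tree
g c c: 1 tree
n g c: 1 tree

g c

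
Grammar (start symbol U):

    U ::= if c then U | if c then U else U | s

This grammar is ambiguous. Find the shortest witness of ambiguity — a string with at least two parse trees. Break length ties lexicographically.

length 1: no string has ≥2 trees
length 4: no string has ≥2 trees
length 6: no string has ≥2 trees
length 7: no string has ≥2 trees
length 9: if c then if c then s else s has 2 parse trees

Two derivations of if c then if c then s else s:
  U ⇒ if c then U ⇒ if c then if c then U else U ⇒ if c then if c then s else U ⇒ if c then if c then s else s
  U ⇒ if c then U else U ⇒ if c then if c then U else U ⇒ if c then if c then s else U ⇒ if c then if c then s else s

if c then if c then s else s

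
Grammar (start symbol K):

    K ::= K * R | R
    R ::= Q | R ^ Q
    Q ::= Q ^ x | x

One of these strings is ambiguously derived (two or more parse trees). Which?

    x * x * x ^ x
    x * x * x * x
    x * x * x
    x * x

x * x * x ^ x: 2 trees
x * x * x * x: 1 tree
x * x * x: 1 tree
x * x: 1 tree

x * x * x ^ x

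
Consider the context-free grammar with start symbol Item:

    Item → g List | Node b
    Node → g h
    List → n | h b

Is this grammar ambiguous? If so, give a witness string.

Witness: g h b

Derivation 1: Item ⇒ g List ⇒ g h b
Derivation 2: Item ⇒ Node b ⇒ g h b

Two distinct leftmost derivations for the same string.

Ambiguous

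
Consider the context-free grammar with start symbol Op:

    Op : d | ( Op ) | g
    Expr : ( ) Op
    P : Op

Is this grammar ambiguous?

Only Op is reachable from Op; ignoring the rest: L(Op) is { openⁿ atom closeⁿ : n ≥ 0 }. The bracket depth fixes n, and the derivation is forced at every step.

Unambiguous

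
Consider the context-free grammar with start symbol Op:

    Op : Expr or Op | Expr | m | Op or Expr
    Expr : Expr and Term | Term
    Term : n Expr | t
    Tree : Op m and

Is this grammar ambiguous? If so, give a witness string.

Witness: t or t

Derivation 1: Op ⇒ Expr or Op ⇒ Term or Op ⇒ t or Op ⇒ t or Expr ⇒ t or Term ⇒ t or t
Derivation 2: Op ⇒ Op or Expr ⇒ Expr or Expr ⇒ Term or Expr ⇒ t or Expr ⇒ t or Term ⇒ t or t

Two distinct leftmost derivations for the same string.

Ambiguous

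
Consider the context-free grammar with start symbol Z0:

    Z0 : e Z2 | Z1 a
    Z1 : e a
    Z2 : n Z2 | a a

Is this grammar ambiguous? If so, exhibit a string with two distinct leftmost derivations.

Ambiguous

Witness: e a a

Derivation 1: Z0 ⇒ e Z2 ⇒ e a a
Derivation 2: Z0 ⇒ Z1 a ⇒ e a a

Two distinct leftmost derivations for the same string.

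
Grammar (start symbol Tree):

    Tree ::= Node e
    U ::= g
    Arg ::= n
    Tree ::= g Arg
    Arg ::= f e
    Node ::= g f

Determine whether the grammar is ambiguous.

Ambiguous

Witness: g f e

Derivation 1: Tree ⇒ Node e ⇒ g f e
Derivation 2: Tree ⇒ g Arg ⇒ g f e

Two distinct leftmost derivations for the same string.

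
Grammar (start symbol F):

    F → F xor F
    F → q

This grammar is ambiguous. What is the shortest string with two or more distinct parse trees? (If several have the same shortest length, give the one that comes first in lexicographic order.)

length 1: no string has ≥2 trees
length 3: no string has ≥2 trees
length 5: q xor q xor q has 2 parse trees

Two derivations of q xor q xor q:
  F ⇒ F xor F ⇒ F xor F xor F ⇒ q xor F xor F ⇒ q xor q xor F ⇒ q xor q xor q
  F ⇒ F xor F ⇒ q xor F ⇒ q xor F xor F ⇒ q xor q xor F ⇒ q xor q xor q

q xor q xor q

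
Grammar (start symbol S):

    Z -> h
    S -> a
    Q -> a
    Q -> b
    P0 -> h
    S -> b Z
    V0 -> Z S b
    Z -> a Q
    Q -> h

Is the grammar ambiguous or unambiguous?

(V0, P0 are unreachable from S, so their rules don't affect L(S).) The reachable rules are right-linear with at most one rule per (nonterminal, next-terminal) pair. Each input token forces the next rule, so parsing is deterministic.

Unambiguous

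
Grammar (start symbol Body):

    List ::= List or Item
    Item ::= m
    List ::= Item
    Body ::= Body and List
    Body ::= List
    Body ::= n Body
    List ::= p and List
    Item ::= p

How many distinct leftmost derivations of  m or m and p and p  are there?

Parse trees for m or m and p and p:
  [Body [Body [List [List [Item m]] or [Item m]]] and [List p and [List [Item p]]]]
  [Body [Body [Body [List [List [Item m]] or [Item m]]] and [List [Item p]]] and [List [Item p]]]

2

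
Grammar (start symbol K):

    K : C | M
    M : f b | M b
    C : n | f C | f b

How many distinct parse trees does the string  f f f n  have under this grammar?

Parse trees for f f f n:
  [K [C f [C f [C f [C n]]]]]

1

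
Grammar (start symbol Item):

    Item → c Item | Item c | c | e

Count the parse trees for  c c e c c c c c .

Parse trees for c c e c c c c c (showing first 6 of 21):
  [Item c [Item c [Item [Item [Item [Item [Item [Item e] c] c] c] c] c]]]
  [Item c [Item [Item c [Item [Item [Item [Item [Item e] c] c] c] c]] c]]
  [Item c [Item [Item [Item c [Item [Item [Item [Item e] c] c] c]] c] c]]
  [Item c [Item [Item [Item [Item c [Item [Item [Item e] c] c]] c] c] c]]
  [Item c [Item [Item [Item [Item [Item c [Item [Item e] c]] c] c] c] c]]
  [Item c [Item [Item [Item [Item [Item [Item c [Item e]] c] c] c] c] c]]

21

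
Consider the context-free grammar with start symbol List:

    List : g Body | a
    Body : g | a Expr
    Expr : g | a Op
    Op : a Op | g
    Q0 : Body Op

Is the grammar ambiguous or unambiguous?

Only List, Body, Expr, Op are reachable from List; ignoring the rest: Restricted to the reachable nonterminals, every rule has the form A → t or A → t B, and no two rules for the same A share a first terminal. The grammar encodes a DFA — one run per string.

Unambiguous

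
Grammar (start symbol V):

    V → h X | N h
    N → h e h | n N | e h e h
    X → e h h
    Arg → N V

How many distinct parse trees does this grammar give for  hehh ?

2

Parse trees for hehh:
  [V h [X e h h]]
  [V [N h e h] h]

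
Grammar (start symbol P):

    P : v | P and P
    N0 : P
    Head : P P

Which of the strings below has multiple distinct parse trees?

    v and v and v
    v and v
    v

v and v and v

v and v and v: 2 trees
v and v: 1 tree
v: 1 tree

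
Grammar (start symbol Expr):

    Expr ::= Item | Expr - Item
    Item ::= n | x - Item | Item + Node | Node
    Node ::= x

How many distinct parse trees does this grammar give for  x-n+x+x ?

4

Parse trees for x-n+x+x:
  [Expr [Item x - [Item [Item [Item n] + [Node x]] + [Node x]]]]
  [Expr [Item [Item x - [Item [Item n] + [Node x]]] + [Node x]]]
  [Expr [Item [Item [Item x - [Item n]] + [Node x]] + [Node x]]]
  [Expr [Expr [Item [Node x]]] - [Item [Item [Item n] + [Node x]] + [Node x]]]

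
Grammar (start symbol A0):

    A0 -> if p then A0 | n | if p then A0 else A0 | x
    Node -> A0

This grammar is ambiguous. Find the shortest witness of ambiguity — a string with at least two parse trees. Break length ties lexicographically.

if p then if p then n else n

length 1: no string has ≥2 trees
length 4: no string has ≥2 trees
length 6: no string has ≥2 trees
length 7: no string has ≥2 trees
length 9: if p then if p then n else n has 2 parse trees

Two derivations of if p then if p then n else n:
  A0 ⇒ if p then A0 ⇒ if p then if p then A0 else A0 ⇒ if p then if p then n else A0 ⇒ if p then if p then n else n
  A0 ⇒ if p then A0 else A0 ⇒ if p then if p then A0 else A0 ⇒ if p then if p then n else A0 ⇒ if p then if p then n else n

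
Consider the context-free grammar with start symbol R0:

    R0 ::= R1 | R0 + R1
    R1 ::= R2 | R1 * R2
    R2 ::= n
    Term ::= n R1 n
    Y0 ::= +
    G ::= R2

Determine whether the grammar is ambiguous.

Unambiguous

Only R0, R1, R2 are reachable from R0; ignoring the rest: The grammar is stratified — R0 handles '+' (left-recursive), R1 handles '*', R2 atoms. Each operator has a fixed associativity and precedence level, so every string has one parse.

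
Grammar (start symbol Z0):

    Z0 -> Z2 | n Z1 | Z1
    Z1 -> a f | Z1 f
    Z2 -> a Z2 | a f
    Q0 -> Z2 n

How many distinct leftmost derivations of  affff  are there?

1

Parse trees for affff:
  [Z0 [Z1 [Z1 [Z1 [Z1 a f] f] f] f]]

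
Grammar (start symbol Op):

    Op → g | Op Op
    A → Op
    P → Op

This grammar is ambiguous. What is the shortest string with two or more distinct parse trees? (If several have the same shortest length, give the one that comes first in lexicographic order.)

length 1: no string has ≥2 trees
length 2: no string has ≥2 trees
length 3: g g g has 2 parse trees

Two derivations of g g g:
  Op ⇒ Op Op ⇒ g Op ⇒ g Op Op ⇒ g g Op ⇒ g g g
  Op ⇒ Op Op ⇒ Op Op Op ⇒ g Op Op ⇒ g g Op ⇒ g g g

g g g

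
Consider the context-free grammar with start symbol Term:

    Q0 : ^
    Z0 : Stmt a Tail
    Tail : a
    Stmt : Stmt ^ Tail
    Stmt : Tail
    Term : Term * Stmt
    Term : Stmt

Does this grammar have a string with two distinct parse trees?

Unambiguous

(Z0, Q0 are unreachable from Term, so their rules don't affect L(Term).) This is a standard precedence ladder (Term over Stmt over Tail), with each level left-recursive on its own operator ('*' at Term, '^' at Stmt). That structure is LR(1), hence unambiguous.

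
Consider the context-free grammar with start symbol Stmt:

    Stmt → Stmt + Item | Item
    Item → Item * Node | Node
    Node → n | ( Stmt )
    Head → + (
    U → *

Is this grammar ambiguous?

Unambiguous

Only Stmt, Item, Node are reachable from Stmt; ignoring the rest: Stmt → Stmt + Item | Item  ;  Item → Item * Node | Node  — a left-associative chain with Node at the bottom. Each string factors uniquely by precedence.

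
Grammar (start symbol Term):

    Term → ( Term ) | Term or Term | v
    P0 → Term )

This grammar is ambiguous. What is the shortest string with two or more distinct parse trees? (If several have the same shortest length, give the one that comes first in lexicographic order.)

length 1: no string has ≥2 trees
length 3: no string has ≥2 trees
length 5: v or v or v has 2 parse trees

Two derivations of v or v or v:
  Term ⇒ Term or Term ⇒ Term or Term or Term ⇒ v or Term or Term ⇒ v or v or Term ⇒ v or v or v
  Term ⇒ Term or Term ⇒ v or Term ⇒ v or Term or Term ⇒ v or v or Term ⇒ v or v or v

v or v or v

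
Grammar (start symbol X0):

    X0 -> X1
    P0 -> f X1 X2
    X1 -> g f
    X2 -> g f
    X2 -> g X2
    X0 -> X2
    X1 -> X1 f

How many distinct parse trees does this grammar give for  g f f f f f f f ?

1

Parse trees for g f f f f f f f:
  [X0 [X1 [X1 [X1 [X1 [X1 [X1 [X1 g f] f] f] f] f] f] f]]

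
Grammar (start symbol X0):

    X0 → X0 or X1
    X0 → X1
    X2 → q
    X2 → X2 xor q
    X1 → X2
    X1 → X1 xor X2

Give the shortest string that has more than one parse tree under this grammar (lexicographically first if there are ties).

q xor q

length 1: no string has ≥2 trees
length 3: q xor q has 2 parse trees

Two derivations of q xor q:
  X0 ⇒ X1 ⇒ X2 ⇒ X2 xor q ⇒ q xor q
  X0 ⇒ X1 ⇒ X1 xor X2 ⇒ X2 xor X2 ⇒ q xor X2 ⇒ q xor q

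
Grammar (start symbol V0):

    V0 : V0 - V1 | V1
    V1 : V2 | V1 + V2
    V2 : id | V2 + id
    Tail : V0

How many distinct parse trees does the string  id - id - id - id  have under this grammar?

Parse trees for id - id - id - id:
  [V0 [V0 [V0 [V0 [V1 [V2 id]]] - [V1 [V2 id]]] - [V1 [V2 id]]] - [V1 [V2 id]]]

1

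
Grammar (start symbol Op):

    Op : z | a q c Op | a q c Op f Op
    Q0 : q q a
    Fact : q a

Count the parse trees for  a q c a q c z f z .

2

Parse trees for a q c a q c z f z:
  [Op a q c [Op a q c [Op z] f [Op z]]]
  [Op a q c [Op a q c [Op z]] f [Op z]]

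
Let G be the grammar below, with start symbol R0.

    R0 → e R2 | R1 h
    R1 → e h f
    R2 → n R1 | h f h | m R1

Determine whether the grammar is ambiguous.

Witness: e h f h

Derivation 1: R0 ⇒ e R2 ⇒ e h f h
Derivation 2: R0 ⇒ R1 h ⇒ e h f h

Two distinct leftmost derivations for the same string.

Ambiguous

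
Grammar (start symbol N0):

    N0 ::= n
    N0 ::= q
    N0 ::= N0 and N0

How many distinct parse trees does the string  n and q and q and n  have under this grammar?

Parse trees for n and q and q and n:
  [N0 [N0 n] and [N0 [N0 q] and [N0 [N0 q] and [N0 n]]]]
  [N0 [N0 n] and [N0 [N0 [N0 q] and [N0 q]] and [N0 n]]]
  [N0 [N0 [N0 n] and [N0 q]] and [N0 [N0 q] and [N0 n]]]
  [N0 [N0 [N0 n] and [N0 [N0 q] and [N0 q]]] and [N0 n]]
  [N0 [N0 [N0 [N0 n] and [N0 q]] and [N0 q]] and [N0 n]]

5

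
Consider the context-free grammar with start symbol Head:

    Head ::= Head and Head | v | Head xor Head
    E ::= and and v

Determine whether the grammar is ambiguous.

Witness: v and v and v

Derivation 1: Head ⇒ Head and Head ⇒ Head and Head and Head ⇒ v and Head and Head ⇒ v and v and Head ⇒ v and v and v
Derivation 2: Head ⇒ Head and Head ⇒ v and Head ⇒ v and Head and Head ⇒ v and v and Head ⇒ v and v and v

Two distinct leftmost derivations for the same string.

Ambiguous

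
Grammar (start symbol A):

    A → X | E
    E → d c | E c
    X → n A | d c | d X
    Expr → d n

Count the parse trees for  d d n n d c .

Parse trees for d d n n d c:
  [A [X d [X d [X n [A [X n [A [X d c]]]]]]]]
  [A [X d [X d [X n [A [X n [A [E d c]]]]]]]]

2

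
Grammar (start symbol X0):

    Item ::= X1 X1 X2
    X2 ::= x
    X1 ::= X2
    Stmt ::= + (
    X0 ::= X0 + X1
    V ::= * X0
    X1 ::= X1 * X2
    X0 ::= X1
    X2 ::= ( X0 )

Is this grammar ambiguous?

Unambiguous

Only X0, X1, X2 are reachable from X0; ignoring the rest: The grammar is stratified — X0 handles '+' (left-recursive), X1 handles '*', X2 atoms. Each operator has a fixed associativity and precedence level, so every string has one parse.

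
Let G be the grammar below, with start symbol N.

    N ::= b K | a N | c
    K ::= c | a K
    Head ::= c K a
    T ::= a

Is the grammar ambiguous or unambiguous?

(Head, T are unreachable from N, so their rules don't affect L(N).) Restricted to the reachable nonterminals, every rule has the form A → t or A → t B, and no two rules for the same A share a first terminal. The grammar encodes a DFA — one run per string.

Unambiguous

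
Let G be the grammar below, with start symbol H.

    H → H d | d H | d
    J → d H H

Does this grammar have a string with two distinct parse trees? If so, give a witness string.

Witness: d d

Derivation 1: H ⇒ H d ⇒ d d
Derivation 2: H ⇒ d H ⇒ d d

Two distinct leftmost derivations for the same string.

Ambiguous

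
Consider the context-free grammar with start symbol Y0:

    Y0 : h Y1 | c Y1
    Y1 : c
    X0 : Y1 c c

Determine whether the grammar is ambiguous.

Unambiguous

(X0 is unreachable from Y0, so its rules don't affect L(Y0).) Each reachable nonterminal has at most one production per leading terminal, and all productions are right-linear; the derivation is determined token-by-token.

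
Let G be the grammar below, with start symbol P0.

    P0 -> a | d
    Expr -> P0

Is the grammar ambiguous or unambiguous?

(Expr is unreachable from P0, so its rules don't affect L(P0).) Each reachable nonterminal has at most one production per leading terminal, and all productions are right-linear; the derivation is determined token-by-token.

Unambiguous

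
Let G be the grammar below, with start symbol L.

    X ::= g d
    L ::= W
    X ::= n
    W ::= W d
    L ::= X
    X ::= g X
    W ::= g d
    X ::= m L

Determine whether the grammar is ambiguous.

Witness: g d

Derivation 1: L ⇒ W ⇒ g d
Derivation 2: L ⇒ X ⇒ g d

Two distinct leftmost derivations for the same string.

Ambiguous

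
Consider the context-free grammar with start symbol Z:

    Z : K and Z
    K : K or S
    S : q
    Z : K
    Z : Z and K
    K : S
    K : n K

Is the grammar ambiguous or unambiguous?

Ambiguous

Witness: q and q

Derivation 1: Z ⇒ K and Z ⇒ S and Z ⇒ q and Z ⇒ q and K ⇒ q and S ⇒ q and q
Derivation 2: Z ⇒ Z and K ⇒ K and K ⇒ S and K ⇒ q and K ⇒ q and S ⇒ q and q

Two distinct leftmost derivations for the same string.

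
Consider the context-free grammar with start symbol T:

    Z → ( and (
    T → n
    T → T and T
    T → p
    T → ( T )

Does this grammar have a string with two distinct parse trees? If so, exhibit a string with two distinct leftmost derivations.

Witness: n and n and n

Derivation 1: T ⇒ T and T ⇒ n and T ⇒ n and T and T ⇒ n and n and T ⇒ n and n and n
Derivation 2: T ⇒ T and T ⇒ T and T and T ⇒ n and T and T ⇒ n and n and T ⇒ n and n and n

Two distinct leftmost derivations for the same string.

Ambiguous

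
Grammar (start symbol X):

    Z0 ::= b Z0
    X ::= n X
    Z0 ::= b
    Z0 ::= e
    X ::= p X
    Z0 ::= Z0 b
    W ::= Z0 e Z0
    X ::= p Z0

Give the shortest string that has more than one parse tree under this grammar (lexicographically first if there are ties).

p b b

length 2: no string has ≥2 trees
length 3: p b b has 2 parse trees

Two derivations of p b b:
  X ⇒ p Z0 ⇒ p b Z0 ⇒ p b b
  X ⇒ p Z0 ⇒ p Z0 b ⇒ p b b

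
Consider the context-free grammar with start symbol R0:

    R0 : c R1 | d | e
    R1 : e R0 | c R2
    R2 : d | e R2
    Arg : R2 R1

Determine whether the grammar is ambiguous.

Unambiguous

(Arg is unreachable from R0, so its rules don't affect L(R0).) The reachable rules are right-linear with at most one rule per (nonterminal, next-terminal) pair. Each input token forces the next rule, so parsing is deterministic.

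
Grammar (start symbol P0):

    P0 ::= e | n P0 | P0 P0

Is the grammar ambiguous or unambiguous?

Ambiguous

Witness: e e e

Derivation 1: P0 ⇒ P0 P0 ⇒ e P0 ⇒ e P0 P0 ⇒ e e P0 ⇒ e e e
Derivation 2: P0 ⇒ P0 P0 ⇒ P0 P0 P0 ⇒ e P0 P0 ⇒ e e P0 ⇒ e e e

Two distinct leftmost derivations for the same string.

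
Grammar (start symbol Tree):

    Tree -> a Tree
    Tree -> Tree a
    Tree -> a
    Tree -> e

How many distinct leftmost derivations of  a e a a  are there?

Parse trees for a e a a:
  [Tree a [Tree [Tree [Tree e] a] a]]
  [Tree [Tree a [Tree [Tree e] a]] a]
  [Tree [Tree [Tree a [Tree e]] a] a]

3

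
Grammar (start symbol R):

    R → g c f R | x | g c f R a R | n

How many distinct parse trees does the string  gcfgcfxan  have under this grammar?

Parse trees for gcfgcfxan:
  [R g c f [R g c f [R x] a [R n]]]
  [R g c f [R g c f [R x]] a [R n]]

2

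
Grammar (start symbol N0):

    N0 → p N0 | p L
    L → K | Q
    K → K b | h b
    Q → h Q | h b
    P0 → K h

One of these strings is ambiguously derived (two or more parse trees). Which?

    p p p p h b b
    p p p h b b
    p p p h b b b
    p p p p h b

p p p p h b

p p p p h b b: 1 tree
p p p h b b: 1 tree
p p p h b b b: 1 tree
p p p p h b: 2 trees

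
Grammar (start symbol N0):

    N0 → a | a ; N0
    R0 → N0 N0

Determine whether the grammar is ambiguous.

Unambiguous

Only N0 is reachable from N0; ignoring the rest: Right-recursive list with a separator: after each atom, whether the separator follows determines the rule. One parse per string.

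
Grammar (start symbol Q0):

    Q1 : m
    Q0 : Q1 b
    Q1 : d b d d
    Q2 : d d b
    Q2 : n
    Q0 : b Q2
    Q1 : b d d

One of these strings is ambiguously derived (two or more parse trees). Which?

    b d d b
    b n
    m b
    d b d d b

b d d b: 2 trees
b n: 1 tree
m b: 1 tree
d b d d b: 1 tree

b d d b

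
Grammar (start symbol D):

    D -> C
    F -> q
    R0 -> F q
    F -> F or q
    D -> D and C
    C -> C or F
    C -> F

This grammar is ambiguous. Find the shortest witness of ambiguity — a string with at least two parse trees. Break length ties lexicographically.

length 1: no string has ≥2 trees
length 3: q or q has 2 parse trees

Two derivations of q or q:
  D ⇒ C ⇒ C or F ⇒ F or F ⇒ q or F ⇒ q or q
  D ⇒ C ⇒ F ⇒ F or q ⇒ q or q

q or q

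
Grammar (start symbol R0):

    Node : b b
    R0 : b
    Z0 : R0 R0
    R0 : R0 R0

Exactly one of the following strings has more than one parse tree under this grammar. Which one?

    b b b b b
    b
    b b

b b b b b

b b b b b: 14 trees
b: 1 tree
b b: 1 tree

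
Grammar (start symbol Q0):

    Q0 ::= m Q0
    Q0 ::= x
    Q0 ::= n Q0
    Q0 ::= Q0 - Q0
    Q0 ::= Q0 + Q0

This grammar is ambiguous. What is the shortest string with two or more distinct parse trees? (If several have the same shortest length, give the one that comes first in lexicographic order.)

m x + x

length 1: no string has ≥2 trees
length 2: no string has ≥2 trees
length 3: no string has ≥2 trees
length 4: m x + x has 2 parse trees

Two derivations of m x + x:
  Q0 ⇒ m Q0 ⇒ m Q0 + Q0 ⇒ m x + Q0 ⇒ m x + x
  Q0 ⇒ Q0 + Q0 ⇒ m Q0 + Q0 ⇒ m x + Q0 ⇒ m x + x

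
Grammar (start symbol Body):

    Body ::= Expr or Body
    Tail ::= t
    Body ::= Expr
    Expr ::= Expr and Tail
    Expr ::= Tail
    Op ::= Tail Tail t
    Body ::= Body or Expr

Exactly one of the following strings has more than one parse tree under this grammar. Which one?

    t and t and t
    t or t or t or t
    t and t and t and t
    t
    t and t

t and t and t: 1 tree
t or t or t or t: 8 trees
t and t and t and t: 1 tree
t: 1 tree
t and t: 1 tree

t or t or t or t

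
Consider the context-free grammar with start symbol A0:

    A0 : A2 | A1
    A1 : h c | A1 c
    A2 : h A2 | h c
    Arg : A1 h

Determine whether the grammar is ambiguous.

Ambiguous

Witness: h c

Derivation 1: A0 ⇒ A2 ⇒ h c
Derivation 2: A0 ⇒ A1 ⇒ h c

Two distinct leftmost derivations for the same string.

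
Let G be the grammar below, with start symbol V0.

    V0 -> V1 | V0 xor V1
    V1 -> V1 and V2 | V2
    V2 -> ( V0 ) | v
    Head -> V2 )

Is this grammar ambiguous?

Unambiguous

(Head is unreachable from V0, so its rules don't affect L(V0).) V0 → V0 xor V1 | V1  ;  V1 → V1 and V2 | V2  — a left-associative chain with V2 at the bottom. Each string factors uniquely by precedence.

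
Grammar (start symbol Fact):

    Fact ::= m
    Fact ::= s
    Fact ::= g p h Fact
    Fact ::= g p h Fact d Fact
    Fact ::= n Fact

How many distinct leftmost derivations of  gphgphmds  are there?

Parse trees for gphgphmds:
  [Fact g p h [Fact g p h [Fact m] d [Fact s]]]
  [Fact g p h [Fact g p h [Fact m]] d [Fact s]]

2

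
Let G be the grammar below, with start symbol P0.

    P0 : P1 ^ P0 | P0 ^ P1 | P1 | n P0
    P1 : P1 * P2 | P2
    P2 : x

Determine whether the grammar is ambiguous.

Witness: x ^ x

Derivation 1: P0 ⇒ P1 ^ P0 ⇒ P2 ^ P0 ⇒ x ^ P0 ⇒ x ^ P1 ⇒ x ^ P2 ⇒ x ^ x
Derivation 2: P0 ⇒ P0 ^ P1 ⇒ P1 ^ P1 ⇒ P2 ^ P1 ⇒ x ^ P1 ⇒ x ^ P2 ⇒ x ^ x

Two distinct leftmost derivations for the same string.

Ambiguous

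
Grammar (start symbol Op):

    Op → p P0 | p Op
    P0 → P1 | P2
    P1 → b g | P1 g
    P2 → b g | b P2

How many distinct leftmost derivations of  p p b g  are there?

Parse trees for p p b g:
  [Op p [Op p [P0 [P1 b g]]]]
  [Op p [Op p [P0 [P2 b g]]]]

2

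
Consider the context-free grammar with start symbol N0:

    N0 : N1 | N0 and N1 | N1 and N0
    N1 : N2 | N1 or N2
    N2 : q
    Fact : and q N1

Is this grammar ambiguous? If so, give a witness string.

Witness: q and q

Derivation 1: N0 ⇒ N0 and N1 ⇒ N1 and N1 ⇒ N2 and N1 ⇒ q and N1 ⇒ q and N2 ⇒ q and q
Derivation 2: N0 ⇒ N1 and N0 ⇒ N2 and N0 ⇒ q and N0 ⇒ q and N1 ⇒ q and N2 ⇒ q and q

Two distinct leftmost derivations for the same string.

Ambiguous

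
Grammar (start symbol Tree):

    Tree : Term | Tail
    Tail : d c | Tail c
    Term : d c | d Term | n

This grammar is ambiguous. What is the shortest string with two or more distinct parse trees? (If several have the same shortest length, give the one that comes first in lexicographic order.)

d c

length 1: no string has ≥2 trees
length 2: d c has 2 parse trees

Two derivations of d c:
  Tree ⇒ Term ⇒ d c
  Tree ⇒ Tail ⇒ d c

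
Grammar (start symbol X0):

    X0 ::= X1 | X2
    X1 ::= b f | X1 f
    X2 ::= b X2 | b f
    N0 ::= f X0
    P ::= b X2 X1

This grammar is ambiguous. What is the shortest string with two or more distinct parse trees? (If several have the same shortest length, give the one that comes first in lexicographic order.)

length 2: b f has 2 parse trees

Two derivations of b f:
  X0 ⇒ X1 ⇒ b f
  X0 ⇒ X2 ⇒ b f

b f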